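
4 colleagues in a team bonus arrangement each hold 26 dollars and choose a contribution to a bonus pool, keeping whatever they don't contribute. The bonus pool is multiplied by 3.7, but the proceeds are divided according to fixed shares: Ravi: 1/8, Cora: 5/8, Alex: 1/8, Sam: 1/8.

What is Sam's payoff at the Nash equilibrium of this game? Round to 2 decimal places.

38.03 dollars

For player j, contributing a unit is worthwhile iff 3.7 × (j's share) ≥ 1, i.e. iff j's share is at least 0.2703.
Cora alone (share 5/8) is above the threshold, contributing 26; the remaining 3 contribute 0. Total contributed: 26.
Sam keeps 26 and receives 3.7 × 26 × 1/8 = 12.03 from the bonus pool, for a payoff of 38.03.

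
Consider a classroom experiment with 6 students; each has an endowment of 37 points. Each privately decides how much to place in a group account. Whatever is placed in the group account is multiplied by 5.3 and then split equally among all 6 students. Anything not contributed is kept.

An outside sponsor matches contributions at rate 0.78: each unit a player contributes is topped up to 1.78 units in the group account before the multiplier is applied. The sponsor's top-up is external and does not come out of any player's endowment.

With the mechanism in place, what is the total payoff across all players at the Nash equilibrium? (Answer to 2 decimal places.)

The effective private return per unit is now 5.3 × 1.78 / 6 = 1.5723 > 1, so every player's dominant strategy flips to full contribution.
So the Nash equilibrium is full contribution by all 6; the group earns 5.3 × 1.78 × 222 = 2094.35.

2094.35 points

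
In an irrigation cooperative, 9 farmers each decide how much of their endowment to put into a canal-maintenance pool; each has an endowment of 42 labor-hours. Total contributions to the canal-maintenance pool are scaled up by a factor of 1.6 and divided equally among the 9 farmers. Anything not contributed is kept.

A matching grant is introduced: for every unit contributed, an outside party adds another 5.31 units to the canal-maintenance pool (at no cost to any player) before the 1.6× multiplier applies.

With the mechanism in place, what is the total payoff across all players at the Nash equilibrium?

3816.29 labor-hours

The effective private return per unit is now 1.6 × 6.31 / 9 = 1.1218 > 1, so every player's dominant strategy flips to full contribution.
At the Nash equilibrium everyone contributes 42. Group total payoff = 1.6 × 6.31 × 378 = 3816.29.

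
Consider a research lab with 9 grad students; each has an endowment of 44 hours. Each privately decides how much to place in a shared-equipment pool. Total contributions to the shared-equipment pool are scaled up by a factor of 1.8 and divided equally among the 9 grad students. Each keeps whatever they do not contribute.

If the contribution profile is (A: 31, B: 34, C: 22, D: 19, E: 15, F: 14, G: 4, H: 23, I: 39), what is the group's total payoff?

Total contributed: 31 + 34 + 22 + 19 + 15 + 14 + 4 + 23 + 39 = 201; total kept: 9 × 44 − 201 = 195.
The shared-equipment pool pays out 1.8 × 201 = 361.80 in aggregate.
Group total = 195 + 361.80 = 556.80.

556.80 hours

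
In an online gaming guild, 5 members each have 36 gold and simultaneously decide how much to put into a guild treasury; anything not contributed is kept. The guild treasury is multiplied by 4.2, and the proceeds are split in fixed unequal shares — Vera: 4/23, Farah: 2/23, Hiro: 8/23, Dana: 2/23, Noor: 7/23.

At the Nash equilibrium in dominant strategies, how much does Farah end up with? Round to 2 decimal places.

62.30 gold

Player j's private return per contributed unit is 4.2 × (j's share). Contributing is weakly dominant for j when that share is at least 1/4.2 = 0.2381, and contributing 0 is dominant otherwise.
The shares above 0.2381 belong to Hiro and Noor, contributing 36 each; the remaining 3 contribute 0. Total contributed: 72.
Farah keeps 36 and receives 4.2 × 72 × 2/23 = 26.30 from the guild treasury, for a payoff of 62.30.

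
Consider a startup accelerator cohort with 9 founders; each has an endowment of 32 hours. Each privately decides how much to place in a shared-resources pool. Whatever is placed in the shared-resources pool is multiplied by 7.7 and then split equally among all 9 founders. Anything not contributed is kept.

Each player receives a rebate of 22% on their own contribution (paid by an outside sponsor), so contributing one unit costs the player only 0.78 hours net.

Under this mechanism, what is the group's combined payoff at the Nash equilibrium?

With the mechanism, a contributed unit returns (7.7/9) / 0.78 = 1.0969 per unit of net cost to the contributor — now above 1 — so contributing fully is weakly dominant for every player.
So the Nash equilibrium is full contribution by all 9; the group earns 9 × (32 × 0.22 + 7.7 × 32) = 2280.96.

2280.96 hours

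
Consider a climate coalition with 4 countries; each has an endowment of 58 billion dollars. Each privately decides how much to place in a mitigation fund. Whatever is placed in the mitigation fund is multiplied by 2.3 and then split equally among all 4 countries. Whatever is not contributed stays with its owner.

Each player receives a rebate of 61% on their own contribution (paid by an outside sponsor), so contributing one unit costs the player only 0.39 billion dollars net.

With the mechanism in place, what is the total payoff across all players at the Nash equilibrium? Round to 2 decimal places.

675.12 billion dollars

Under the mechanism each unit contributed yields (2.3/4) / 0.39 = 1.4744 back to its contributor per unit of net cost, which exceeds 1, making full contribution the dominant choice for everyone.
So the Nash equilibrium is full contribution by all 4; the group earns 4 × (58 × 0.61 + 2.3 × 58) = 675.12.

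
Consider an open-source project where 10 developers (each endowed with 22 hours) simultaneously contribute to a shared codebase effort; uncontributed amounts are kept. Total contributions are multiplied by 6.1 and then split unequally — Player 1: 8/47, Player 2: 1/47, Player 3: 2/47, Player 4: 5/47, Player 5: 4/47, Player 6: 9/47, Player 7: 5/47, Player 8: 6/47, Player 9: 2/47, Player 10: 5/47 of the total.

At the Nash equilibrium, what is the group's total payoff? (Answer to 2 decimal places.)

For player j, contributing a unit is worthwhile iff 6.1 × (j's share) ≥ 1, i.e. iff j's share is at least 0.1639.
The shares above 0.1639 belong to Player 1 and Player 6, contributing 22 each; the remaining 8 contribute 0. Total contributed: 44.
The shared codebase effort pays out 6.1 × 44 = 268.40 in total (split across the unequal shares, but the aggregate is all that matters for the group sum).
The 8 free-riders keep 22 each, adding 176. Group total = 176 + 268.40 = 444.40.

444.40 hours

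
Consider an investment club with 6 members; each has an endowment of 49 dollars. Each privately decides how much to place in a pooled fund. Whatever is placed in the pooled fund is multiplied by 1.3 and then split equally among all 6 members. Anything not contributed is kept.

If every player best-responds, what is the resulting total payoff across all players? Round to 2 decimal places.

Each contributed unit returns 1.3/6 = 0.2167 to its contributor — below 1 — so contributing 0 is dominant for every player. At the Nash equilibrium everyone keeps their 49, and the group total is 6 × 49 = 294.

294.00 dollars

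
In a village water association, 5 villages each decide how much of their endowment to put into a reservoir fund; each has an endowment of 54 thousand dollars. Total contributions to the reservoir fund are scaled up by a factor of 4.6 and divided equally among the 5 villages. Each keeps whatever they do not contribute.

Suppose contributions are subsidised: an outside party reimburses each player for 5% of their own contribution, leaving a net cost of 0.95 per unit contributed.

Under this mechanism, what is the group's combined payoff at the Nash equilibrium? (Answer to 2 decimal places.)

The effective private return is (4.6/5) / 0.95 = 0.9684, which is still under 1, so the mechanism doesn't change anyone's dominant strategy: zero contribution.
Everyone keeps their endowment and the group total is 5 × 54 = 270.

270.00 thousand dollars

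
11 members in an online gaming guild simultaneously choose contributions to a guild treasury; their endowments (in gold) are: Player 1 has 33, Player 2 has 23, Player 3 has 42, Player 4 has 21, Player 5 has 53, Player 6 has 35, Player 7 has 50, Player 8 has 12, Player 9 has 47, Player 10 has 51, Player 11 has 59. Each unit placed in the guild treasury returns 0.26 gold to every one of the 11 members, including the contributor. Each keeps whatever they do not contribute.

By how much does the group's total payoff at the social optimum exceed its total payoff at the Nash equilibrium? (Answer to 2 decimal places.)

The private return per contributed unit is 0.26 < 1 for everyone, so the Nash equilibrium is zero contribution and the group total is Σ E_j = 33 + 23 + 42 + 21 + 53 + 35 + 50 + 12 + 47 + 51 + 59 = 426.
Each contributed unit returns 2.860 to the group, so the social optimum is full contribution by everyone: group total = 2.860 × 426 = 1218.36.
Efficiency loss = (2.860 − 1) × 426 = 792.36.

792.36 gold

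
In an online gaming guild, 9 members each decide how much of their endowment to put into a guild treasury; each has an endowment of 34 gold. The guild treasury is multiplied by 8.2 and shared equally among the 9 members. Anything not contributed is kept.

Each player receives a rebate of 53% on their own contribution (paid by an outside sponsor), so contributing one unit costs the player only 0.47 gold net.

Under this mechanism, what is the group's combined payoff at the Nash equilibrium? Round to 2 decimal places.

With the mechanism, a contributed unit returns (8.2/9) / 0.47 = 1.9385 per unit of net cost to the contributor — now above 1 — so contributing fully is weakly dominant for every player.
So the Nash equilibrium is full contribution by all 9; the group earns 9 × (34 × 0.53 + 8.2 × 34) = 2671.38.

2671.38 gold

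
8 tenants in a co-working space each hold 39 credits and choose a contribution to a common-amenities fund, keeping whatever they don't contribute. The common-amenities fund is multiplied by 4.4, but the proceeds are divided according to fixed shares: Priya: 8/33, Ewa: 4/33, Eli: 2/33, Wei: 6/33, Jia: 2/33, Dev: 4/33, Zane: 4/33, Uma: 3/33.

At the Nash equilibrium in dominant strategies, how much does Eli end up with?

49.40 credits

Player j's private return per contributed unit is 4.4 × (j's share). Contributing is weakly dominant for j when that share is at least 1/4.4 = 0.2273, and contributing 0 is dominant otherwise.
The only share above 0.2273 is Priya's 8/33, contributing 39; the remaining 7 contribute 0. Total contributed: 39.
Eli keeps 39 and receives 4.4 × 39 × 2/33 = 10.40 from the common-amenities fund, for a payoff of 49.40.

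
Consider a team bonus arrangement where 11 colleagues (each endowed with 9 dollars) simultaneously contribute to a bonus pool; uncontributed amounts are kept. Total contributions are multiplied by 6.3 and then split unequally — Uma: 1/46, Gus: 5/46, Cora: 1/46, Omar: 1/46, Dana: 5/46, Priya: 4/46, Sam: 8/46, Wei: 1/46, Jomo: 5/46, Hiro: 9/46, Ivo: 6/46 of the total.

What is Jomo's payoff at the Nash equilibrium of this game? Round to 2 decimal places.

For player j, contributing a unit is worthwhile iff 6.3 × (j's share) ≥ 1, i.e. iff j's share is at least 0.1587.
The shares above 0.1587 belong to Sam and Hiro, contributing 9 each; the remaining 9 contribute 0. Total contributed: 18.
Jomo keeps 9 and receives 6.3 × 18 × 5/46 = 12.33 from the bonus pool, for a payoff of 21.33.

21.33 dollars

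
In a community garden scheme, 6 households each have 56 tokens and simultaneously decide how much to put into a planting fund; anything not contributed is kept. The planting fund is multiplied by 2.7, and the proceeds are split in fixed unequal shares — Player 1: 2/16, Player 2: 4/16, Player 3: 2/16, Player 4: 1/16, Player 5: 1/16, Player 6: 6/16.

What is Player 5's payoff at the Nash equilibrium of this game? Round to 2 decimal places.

65.45 tokens

Each unit j contributes comes back to j as 2.7 × (j's share), so j prefers to contribute only if that share exceeds 1/2.7 = 0.3704; otherwise keeping the unit dominates.
Player 6 alone (share 6/16) is above the threshold, contributing 56; the remaining 5 contribute 0. Total contributed: 56.
Player 5 keeps 56 and receives 2.7 × 56 × 1/16 = 9.45 from the planting fund, for a payoff of 65.45.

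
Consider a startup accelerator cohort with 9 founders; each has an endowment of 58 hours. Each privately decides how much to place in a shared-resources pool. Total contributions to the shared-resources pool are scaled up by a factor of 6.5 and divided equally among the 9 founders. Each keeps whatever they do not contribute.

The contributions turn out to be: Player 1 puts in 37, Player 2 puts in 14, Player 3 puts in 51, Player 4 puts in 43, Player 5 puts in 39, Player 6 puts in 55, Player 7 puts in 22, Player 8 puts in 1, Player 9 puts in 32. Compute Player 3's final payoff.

Total contributed: 37 + 14 + 51 + 43 + 39 + 55 + 22 + 1 + 32 = 294.
Each receives 6.5 × 294 / 9 = 212.33 from the shared-resources pool.
Player 3 keeps 58 − 51 = 7, so Player 3's payoff is 7 + 212.33 = 219.33.

219.33 hours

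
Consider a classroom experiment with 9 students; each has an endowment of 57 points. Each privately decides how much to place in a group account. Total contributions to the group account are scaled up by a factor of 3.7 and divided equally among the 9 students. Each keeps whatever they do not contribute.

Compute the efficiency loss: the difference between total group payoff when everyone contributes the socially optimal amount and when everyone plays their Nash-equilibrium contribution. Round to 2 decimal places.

1385.10 points

Each contributed unit returns 3.7/9 = 0.4111 to its contributor — below 1 — so contributing 0 is dominant for every player. At the Nash equilibrium everyone keeps their 57, and the group total is 9 × 57 = 513.
Each contributed unit returns 3.700 to the group as a whole (0.4111 to each of 9 players), which exceeds 1, so the social optimum is full contribution: group total = 3.700 × 513 = 1898.10.
Efficiency loss = 1898.10 − 513 = 1385.10.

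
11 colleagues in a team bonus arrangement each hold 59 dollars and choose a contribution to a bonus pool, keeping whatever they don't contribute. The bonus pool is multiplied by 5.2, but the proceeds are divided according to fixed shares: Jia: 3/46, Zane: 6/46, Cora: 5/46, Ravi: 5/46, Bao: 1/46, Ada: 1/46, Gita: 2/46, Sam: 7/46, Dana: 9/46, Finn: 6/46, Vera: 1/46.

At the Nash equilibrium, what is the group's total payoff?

896.80 dollars

For player j, contributing a unit is worthwhile iff 5.2 × (j's share) ≥ 1, i.e. iff j's share is at least 0.1923.
Dana alone (share 9/46) is above the threshold, contributing 59; the remaining 10 contribute 0. Total contributed: 59.
The bonus pool pays out 5.2 × 59 = 306.80 in total (split across the unequal shares, but the aggregate is all that matters for the group sum).
The 10 free-riders keep 59 each, adding 590. Group total = 590 + 306.80 = 896.80.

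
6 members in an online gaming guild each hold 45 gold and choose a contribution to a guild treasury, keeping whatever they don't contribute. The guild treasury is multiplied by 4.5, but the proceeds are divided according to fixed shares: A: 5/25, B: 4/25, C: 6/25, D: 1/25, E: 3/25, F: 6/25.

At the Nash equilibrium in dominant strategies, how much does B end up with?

A player with share s gets back 4.5·s per unit contributed, so full contribution is dominant for anyone with s > 1/4.5 = 0.2222 and zero contribution is dominant for anyone below.
C and F are above the threshold, contributing 45 each; the remaining 4 contribute 0. Total contributed: 90.
B keeps 45 and receives 4.5 × 90 × 4/25 = 64.80 from the guild treasury, for a payoff of 109.80.

109.80 gold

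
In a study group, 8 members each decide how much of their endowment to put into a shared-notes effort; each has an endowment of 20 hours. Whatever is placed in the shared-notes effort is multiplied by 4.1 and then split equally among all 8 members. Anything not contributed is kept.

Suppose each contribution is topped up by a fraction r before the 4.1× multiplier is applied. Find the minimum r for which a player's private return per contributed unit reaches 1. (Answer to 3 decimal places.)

0.951

With matching at rate r, one contributed unit becomes (1 + r) in the shared-notes effort and returns 4.1 × (1 + r) / 8 to the contributor.
Setting this equal to 1: 1 + r = 8/4.1 = 1.9512.
So the minimum matching rate is r = 1.9512 − 1 = 0.951.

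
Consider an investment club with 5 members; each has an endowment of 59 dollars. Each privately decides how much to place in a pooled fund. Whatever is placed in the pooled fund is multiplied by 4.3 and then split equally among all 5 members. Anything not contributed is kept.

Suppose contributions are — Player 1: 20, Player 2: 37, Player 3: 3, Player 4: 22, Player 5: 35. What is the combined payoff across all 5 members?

681.10 dollars

Total contributed: 20 + 37 + 3 + 22 + 35 = 117; total kept: 5 × 59 − 117 = 178.
The pooled fund pays out 4.3 × 117 = 503.10 in aggregate.
Group total = 178 + 503.10 = 681.10.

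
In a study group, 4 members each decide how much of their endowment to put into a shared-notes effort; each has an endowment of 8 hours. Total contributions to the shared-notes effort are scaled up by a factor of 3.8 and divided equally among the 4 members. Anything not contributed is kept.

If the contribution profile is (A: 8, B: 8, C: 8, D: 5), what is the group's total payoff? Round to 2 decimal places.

Total contributed: 8 + 8 + 8 + 5 = 29; total kept: 4 × 8 − 29 = 3.
The shared-notes effort pays out 3.8 × 29 = 110.20 in aggregate.
Group total = 3 + 110.20 = 113.20.

113.20 hours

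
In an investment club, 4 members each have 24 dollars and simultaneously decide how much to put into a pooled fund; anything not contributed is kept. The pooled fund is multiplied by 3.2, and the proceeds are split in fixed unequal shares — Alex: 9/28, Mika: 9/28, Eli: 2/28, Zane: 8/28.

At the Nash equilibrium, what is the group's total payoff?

201.60 dollars

Player j's private return per contributed unit is 3.2 × (j's share). Contributing is weakly dominant for j when that share is at least 1/3.2 = 0.3125, and contributing 0 is dominant otherwise.
The shares above 0.3125 belong to Alex and Mika, contributing 24 each; the remaining 2 contribute 0. Total contributed: 48.
The pooled fund pays out 3.2 × 48 = 153.60 in total (split across the unequal shares, but the aggregate is all that matters for the group sum).
The 2 free-riders keep 24 each, adding 48. Group total = 48 + 153.60 = 201.60.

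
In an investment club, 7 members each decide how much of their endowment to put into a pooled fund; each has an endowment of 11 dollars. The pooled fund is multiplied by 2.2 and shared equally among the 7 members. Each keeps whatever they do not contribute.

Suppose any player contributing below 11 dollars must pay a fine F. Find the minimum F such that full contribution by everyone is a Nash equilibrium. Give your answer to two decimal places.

Given the others contribute fully, the best deviation is to contribute 0 (any partial contribution still incurs the fine and gives up units whose private return 0.3143 is below 1).
Deviating from 11 to 0 saves 11 dollars but forfeits the deviator's share of the drop in the pooled fund: 2.2/7 × 11 = 3.46.
So the deviation gain is 11 − 3.46 = 7.54, and the fine must be at least 7.54 dollars to wipe it out.

7.54 dollars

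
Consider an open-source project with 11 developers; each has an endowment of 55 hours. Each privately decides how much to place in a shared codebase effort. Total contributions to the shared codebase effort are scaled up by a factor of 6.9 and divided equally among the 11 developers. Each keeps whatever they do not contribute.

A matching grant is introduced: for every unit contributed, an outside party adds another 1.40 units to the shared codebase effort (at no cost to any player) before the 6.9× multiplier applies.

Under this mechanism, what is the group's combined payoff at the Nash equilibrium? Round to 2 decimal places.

10018.80 hours

Under the mechanism each unit contributed yields 6.9 × 2.40 / 11 = 1.5055 back to its contributor per unit of net cost, which exceeds 1, making full contribution the dominant choice for everyone.
So the Nash equilibrium is full contribution by all 11; the group earns 6.9 × 2.40 × 605 = 10018.80.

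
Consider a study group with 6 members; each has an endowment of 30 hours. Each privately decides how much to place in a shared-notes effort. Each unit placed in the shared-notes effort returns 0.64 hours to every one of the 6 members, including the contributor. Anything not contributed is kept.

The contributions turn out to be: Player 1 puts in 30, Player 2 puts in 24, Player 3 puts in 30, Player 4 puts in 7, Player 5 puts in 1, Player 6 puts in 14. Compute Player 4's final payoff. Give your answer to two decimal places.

90.84 hours

Total contributed: 30 + 24 + 30 + 7 + 1 + 14 = 106.
Each receives 0.64 × 106 = 67.84 from the shared-notes effort.
Player 4 keeps 30 − 7 = 23, so Player 4's payoff is 23 + 67.84 = 90.84.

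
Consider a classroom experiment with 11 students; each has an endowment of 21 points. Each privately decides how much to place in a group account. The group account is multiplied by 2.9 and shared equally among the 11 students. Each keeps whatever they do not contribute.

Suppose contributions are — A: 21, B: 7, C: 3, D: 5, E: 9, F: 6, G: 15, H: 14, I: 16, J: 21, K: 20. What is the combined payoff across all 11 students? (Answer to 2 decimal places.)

491.30 points

Total contributed: 21 + 7 + 3 + 5 + 9 + 6 + 15 + 14 + 16 + 21 + 20 = 137; total kept: 11 × 21 − 137 = 94.
The group account pays out 2.9 × 137 = 397.30 in aggregate.
Group total = 94 + 397.30 = 491.30.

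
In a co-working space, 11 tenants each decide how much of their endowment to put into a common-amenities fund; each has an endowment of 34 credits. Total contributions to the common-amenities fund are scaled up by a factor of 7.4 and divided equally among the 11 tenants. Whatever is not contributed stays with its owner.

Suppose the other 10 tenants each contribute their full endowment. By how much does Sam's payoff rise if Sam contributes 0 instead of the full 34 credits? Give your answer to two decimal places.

Switching from a contribution of 34 to 0 lets Sam keep an extra 34 credits, but lowers the common-amenities fund by 34, which costs Sam their own share of that drop: 7.4/11 × 34 = 22.87.
Net gain = 34 − 22.87 = 11.13. The private return per contributed unit (0.6727) is below 1, so free-riding is indeed the best response regardless of what the others do.

11.13 credits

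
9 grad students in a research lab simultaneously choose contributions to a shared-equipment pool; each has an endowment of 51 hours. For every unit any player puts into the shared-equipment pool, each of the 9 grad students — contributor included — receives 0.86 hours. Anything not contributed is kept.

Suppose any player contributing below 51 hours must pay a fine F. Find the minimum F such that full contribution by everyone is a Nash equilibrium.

Given the others contribute fully, the best deviation is to contribute 0 (any partial contribution still incurs the fine and gives up units whose private return 0.86 is below 1).
Deviating from 51 to 0 saves 51 hours but forfeits the deviator's share of the drop in the shared-equipment pool: 0.86 × 51 = 43.86.
So the deviation gain is 51 − 43.86 = 7.14, and the fine must be at least 7.14 hours to wipe it out.

7.14 hours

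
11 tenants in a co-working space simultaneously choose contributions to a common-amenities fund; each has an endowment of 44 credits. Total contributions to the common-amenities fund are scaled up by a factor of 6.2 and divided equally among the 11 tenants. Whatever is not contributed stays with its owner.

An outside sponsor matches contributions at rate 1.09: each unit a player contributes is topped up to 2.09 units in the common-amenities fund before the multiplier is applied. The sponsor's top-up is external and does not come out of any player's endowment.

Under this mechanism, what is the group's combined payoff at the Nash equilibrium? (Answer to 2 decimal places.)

The effective private return per unit is now 6.2 × 2.09 / 11 = 1.1780 > 1, so every player's dominant strategy flips to full contribution.
At the Nash equilibrium everyone contributes 44. Group total payoff = 6.2 × 2.09 × 484 = 6271.67.

6271.67 credits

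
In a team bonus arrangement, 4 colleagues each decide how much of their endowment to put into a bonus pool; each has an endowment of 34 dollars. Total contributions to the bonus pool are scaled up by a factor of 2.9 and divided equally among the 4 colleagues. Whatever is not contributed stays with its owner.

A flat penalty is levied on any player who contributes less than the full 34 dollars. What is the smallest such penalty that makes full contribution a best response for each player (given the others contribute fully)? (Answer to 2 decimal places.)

9.35 dollars

Given the others contribute fully, the best deviation is to contribute 0 (any partial contribution still incurs the fine and gives up units whose private return 0.7250 is below 1).
Deviating from 34 to 0 saves 34 dollars but forfeits the deviator's share of the drop in the bonus pool: 2.9/4 × 34 = 24.65.
So the deviation gain is 34 − 24.65 = 9.35, and the fine must be at least 9.35 dollars to wipe it out.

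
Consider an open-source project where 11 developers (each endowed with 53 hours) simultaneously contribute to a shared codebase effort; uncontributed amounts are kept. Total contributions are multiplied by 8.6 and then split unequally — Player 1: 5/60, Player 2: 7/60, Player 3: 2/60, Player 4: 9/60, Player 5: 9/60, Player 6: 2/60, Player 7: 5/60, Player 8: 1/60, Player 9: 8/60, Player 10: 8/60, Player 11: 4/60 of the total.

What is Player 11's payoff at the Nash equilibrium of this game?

204.93 hours

For player j, contributing a unit is worthwhile iff 8.6 × (j's share) ≥ 1, i.e. iff j's share is at least 0.1163.
Player 2, Player 4, Player 5, Player 9 and Player 10 are above the threshold, contributing 53 each; the remaining 6 contribute 0. Total contributed: 265.
Player 11 keeps 53 and receives 8.6 × 265 × 4/60 = 151.93 from the shared codebase effort, for a payoff of 204.93.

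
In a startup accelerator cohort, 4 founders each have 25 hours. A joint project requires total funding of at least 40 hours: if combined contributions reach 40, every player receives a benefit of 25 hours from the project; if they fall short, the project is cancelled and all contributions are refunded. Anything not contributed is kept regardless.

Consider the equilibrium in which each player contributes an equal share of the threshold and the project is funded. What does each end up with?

40 hours

Equal share of the threshold: 40/4 = 10.
At this profile no one gains by cutting their contribution: any cut drops the total below 40, the project is cancelled, contributions are refunded, and the deviator ends with 25, which is less than 25 − 10 + 25 = 40. Contributing more than 10 just wastes the excess. So contributing exactly 10 is a best response.
Each player's payoff: 25 − 10 + 25 = 40.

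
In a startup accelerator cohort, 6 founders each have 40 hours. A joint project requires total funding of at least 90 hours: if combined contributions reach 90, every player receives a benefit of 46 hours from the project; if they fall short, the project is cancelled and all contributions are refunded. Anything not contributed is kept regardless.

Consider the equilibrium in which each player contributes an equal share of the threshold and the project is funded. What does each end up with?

71 hours

Equal share of the threshold: 90/6 = 15.
At this profile no one gains by cutting their contribution: any cut drops the total below 90, the project is cancelled, contributions are refunded, and the deviator ends with 40, which is less than 40 − 15 + 46 = 71. Contributing more than 15 just wastes the excess. So contributing exactly 15 is a best response.
Each player's payoff: 40 − 15 + 46 = 71.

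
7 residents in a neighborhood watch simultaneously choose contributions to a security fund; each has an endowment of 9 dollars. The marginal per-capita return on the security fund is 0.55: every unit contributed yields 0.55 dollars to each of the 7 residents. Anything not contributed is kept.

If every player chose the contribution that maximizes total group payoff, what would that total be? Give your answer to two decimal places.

242.55 dollars

Each contributed unit returns 3.850 to the group as a whole (0.55 to each of 7 players), which exceeds 1, so the social optimum is full contribution: group total = 3.850 × 63 = 242.55.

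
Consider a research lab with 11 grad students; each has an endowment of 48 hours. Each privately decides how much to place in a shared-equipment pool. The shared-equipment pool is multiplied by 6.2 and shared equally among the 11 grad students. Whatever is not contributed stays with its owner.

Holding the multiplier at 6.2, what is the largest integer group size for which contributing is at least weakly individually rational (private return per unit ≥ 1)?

6

Private return per unit is 6.2/(group size), which is ≥ 1 whenever the group size is ≤ 6.2.
The largest such integer is 6.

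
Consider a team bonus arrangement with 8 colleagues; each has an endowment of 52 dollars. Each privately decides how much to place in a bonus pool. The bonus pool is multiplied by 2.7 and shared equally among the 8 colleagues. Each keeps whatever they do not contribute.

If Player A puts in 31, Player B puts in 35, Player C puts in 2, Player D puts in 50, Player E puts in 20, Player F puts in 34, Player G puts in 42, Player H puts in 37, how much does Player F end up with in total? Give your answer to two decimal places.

102.71 dollars

Total contributed: 31 + 35 + 2 + 50 + 20 + 34 + 42 + 37 = 251.
Each receives 2.7 × 251 / 8 = 84.71 from the bonus pool.
Player F keeps 52 − 34 = 18, so Player F's payoff is 18 + 84.71 = 102.71.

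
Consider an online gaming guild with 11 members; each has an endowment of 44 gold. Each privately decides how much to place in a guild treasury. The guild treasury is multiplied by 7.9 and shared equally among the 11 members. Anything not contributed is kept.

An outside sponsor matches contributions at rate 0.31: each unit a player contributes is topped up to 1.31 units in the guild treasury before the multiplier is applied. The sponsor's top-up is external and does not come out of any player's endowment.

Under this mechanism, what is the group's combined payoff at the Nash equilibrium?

Even with the mechanism, each unit contributed returns only 7.9 × 1.31 / 11 = 0.9408 per unit of net cost, so contributing nothing is still dominant.
Everyone keeps their endowment and the group total is 11 × 44 = 484.

484.00 gold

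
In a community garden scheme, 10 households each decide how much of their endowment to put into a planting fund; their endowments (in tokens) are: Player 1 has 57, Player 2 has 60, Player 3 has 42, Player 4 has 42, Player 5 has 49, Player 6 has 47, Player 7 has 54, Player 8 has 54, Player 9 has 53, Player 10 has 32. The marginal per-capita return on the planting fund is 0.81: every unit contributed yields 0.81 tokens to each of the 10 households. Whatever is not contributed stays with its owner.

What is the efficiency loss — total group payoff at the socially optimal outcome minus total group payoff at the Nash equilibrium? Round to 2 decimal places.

The private return per contributed unit is 0.81 < 1 for everyone, so the Nash equilibrium is zero contribution and the group total is Σ E_j = 57 + 60 + 42 + 42 + 49 + 47 + 54 + 54 + 53 + 32 = 490.
Each contributed unit returns 8.100 to the group, so the social optimum is full contribution by everyone: group total = 8.100 × 490 = 3969.00.
Efficiency loss = (8.100 − 1) × 490 = 3479.00.

3479.00 tokens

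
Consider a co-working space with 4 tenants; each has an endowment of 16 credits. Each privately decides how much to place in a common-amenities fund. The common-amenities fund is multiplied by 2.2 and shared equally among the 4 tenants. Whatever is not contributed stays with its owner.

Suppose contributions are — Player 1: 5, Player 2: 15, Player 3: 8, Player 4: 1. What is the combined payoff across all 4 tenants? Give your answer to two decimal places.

Total contributed: 5 + 15 + 8 + 1 = 29; total kept: 4 × 16 − 29 = 35.
The common-amenities fund pays out 2.2 × 29 = 63.80 in aggregate.
Group total = 35 + 63.80 = 98.80.

98.80 credits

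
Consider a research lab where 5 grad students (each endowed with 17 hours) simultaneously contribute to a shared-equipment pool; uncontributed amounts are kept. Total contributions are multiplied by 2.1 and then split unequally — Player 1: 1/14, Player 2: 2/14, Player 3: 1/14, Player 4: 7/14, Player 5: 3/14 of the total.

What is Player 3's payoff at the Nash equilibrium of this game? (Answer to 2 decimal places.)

For player j, contributing a unit is worthwhile iff 2.1 × (j's share) ≥ 1, i.e. iff j's share is at least 0.4762.
The only share above 0.4762 is Player 4's 7/14, contributing 17; the remaining 4 contribute 0. Total contributed: 17.
Player 3 keeps 17 and receives 2.1 × 17 × 1/14 = 2.55 from the shared-equipment pool, for a payoff of 19.55.

19.55 hours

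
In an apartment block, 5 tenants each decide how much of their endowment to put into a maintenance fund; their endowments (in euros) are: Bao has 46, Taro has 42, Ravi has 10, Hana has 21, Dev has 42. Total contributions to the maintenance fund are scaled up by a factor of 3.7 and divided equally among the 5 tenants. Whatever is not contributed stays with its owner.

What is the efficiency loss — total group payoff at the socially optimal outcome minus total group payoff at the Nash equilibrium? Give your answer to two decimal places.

434.70 euros

The private return per contributed unit is 3.7/5 = 0.7400 < 1 for every player regardless of endowment, so the Nash equilibrium is zero contribution and the group total is Σ E_j = 46 + 42 + 10 + 21 + 42 = 161.
Each contributed unit returns 3.700 to the group, so the social optimum is full contribution by everyone: group total = 3.700 × 161 = 595.70.
Efficiency loss = (3.700 − 1) × 161 = 434.70.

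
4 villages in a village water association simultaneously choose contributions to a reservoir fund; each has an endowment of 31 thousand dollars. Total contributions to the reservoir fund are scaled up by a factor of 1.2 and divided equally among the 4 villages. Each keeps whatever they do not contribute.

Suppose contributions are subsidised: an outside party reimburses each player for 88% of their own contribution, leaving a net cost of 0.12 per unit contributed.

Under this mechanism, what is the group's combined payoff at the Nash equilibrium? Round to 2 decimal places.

257.92 thousand dollars

The effective private return per unit is now (1.2/4) / 0.12 = 2.5000 > 1, so every player's dominant strategy flips to full contribution.
So the Nash equilibrium is full contribution by all 4; the group earns 4 × (31 × 0.88 + 1.2 × 31) = 257.92.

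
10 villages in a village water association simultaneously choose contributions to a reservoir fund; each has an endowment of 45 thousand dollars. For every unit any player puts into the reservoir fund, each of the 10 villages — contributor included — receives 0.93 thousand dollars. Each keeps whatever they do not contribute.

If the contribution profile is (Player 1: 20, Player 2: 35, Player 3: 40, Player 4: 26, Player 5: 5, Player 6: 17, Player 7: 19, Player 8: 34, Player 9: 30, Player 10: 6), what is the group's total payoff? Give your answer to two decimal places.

2375.60 thousand dollars

Total contributed: 20 + 35 + 40 + 26 + 5 + 17 + 19 + 34 + 30 + 6 = 232; total kept: 10 × 45 − 232 = 218.
The reservoir fund pays out 0.93 × 10 × 232 = 2157.60 in aggregate.
Group total = 218 + 2157.60 = 2375.60.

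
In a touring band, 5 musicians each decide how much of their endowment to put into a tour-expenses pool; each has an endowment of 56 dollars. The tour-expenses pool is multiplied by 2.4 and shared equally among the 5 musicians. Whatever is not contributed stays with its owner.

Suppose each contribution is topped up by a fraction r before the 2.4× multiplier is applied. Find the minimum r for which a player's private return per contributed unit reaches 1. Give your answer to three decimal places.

1.083

With matching at rate r, one contributed unit becomes (1 + r) in the tour-expenses pool and returns 2.4 × (1 + r) / 5 to the contributor.
Setting this equal to 1: 1 + r = 5/2.4 = 2.0833.
So the minimum matching rate is r = 2.0833 − 1 = 1.083.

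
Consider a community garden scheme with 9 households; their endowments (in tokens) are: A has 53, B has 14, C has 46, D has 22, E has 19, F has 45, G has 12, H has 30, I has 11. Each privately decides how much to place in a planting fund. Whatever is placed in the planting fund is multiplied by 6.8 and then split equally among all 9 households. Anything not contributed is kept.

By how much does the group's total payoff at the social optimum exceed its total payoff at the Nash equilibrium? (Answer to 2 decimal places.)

The private return per contributed unit is 6.8/9 = 0.7556 < 1 for every player regardless of endowment, so the Nash equilibrium is zero contribution and the group total is Σ E_j = 53 + 14 + 46 + 22 + 19 + 45 + 12 + 30 + 11 = 252.
Each contributed unit returns 6.800 to the group, so the social optimum is full contribution by everyone: group total = 6.800 × 252 = 1713.60.
Efficiency loss = (6.800 − 1) × 252 = 1461.60.

1461.60 tokens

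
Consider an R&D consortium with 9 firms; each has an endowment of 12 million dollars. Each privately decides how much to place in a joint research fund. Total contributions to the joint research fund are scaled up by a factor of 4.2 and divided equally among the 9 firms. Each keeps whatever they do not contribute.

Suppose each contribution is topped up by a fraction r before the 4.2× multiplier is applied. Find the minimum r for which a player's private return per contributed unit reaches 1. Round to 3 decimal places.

With matching at rate r, one contributed unit becomes (1 + r) in the joint research fund and returns 4.2 × (1 + r) / 9 to the contributor.
Setting this equal to 1: 1 + r = 9/4.2 = 2.1429.
So the minimum matching rate is r = 2.1429 − 1 = 1.143.

1.143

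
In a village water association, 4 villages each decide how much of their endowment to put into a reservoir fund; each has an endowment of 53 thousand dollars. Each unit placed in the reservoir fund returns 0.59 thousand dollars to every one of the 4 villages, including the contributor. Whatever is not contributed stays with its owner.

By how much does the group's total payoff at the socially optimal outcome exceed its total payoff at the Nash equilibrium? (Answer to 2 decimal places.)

The private return per contributed unit is 0.59 < 1, so contributing 0 is dominant for every player. At the Nash equilibrium everyone keeps their 53, and the group total is 4 × 53 = 212.
Each contributed unit returns 2.360 to the group as a whole (0.59 to each of 4 players), which exceeds 1, so the social optimum is full contribution: group total = 2.360 × 212 = 500.32.
Efficiency loss = 500.32 − 212 = 288.32.

288.32 thousand dollars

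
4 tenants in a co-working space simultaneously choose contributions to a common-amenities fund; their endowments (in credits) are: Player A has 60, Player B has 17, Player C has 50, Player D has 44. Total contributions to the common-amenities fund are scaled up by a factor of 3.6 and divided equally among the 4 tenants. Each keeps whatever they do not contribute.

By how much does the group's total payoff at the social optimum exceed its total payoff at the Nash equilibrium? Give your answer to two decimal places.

The private return per contributed unit is 3.6/4 = 0.9000 < 1 for every player regardless of endowment, so the Nash equilibrium is zero contribution and the group total is Σ E_j = 60 + 17 + 50 + 44 = 171.
Each contributed unit returns 3.600 to the group, so the social optimum is full contribution by everyone: group total = 3.600 × 171 = 615.60.
Efficiency loss = (3.600 − 1) × 171 = 444.60.

444.60 credits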